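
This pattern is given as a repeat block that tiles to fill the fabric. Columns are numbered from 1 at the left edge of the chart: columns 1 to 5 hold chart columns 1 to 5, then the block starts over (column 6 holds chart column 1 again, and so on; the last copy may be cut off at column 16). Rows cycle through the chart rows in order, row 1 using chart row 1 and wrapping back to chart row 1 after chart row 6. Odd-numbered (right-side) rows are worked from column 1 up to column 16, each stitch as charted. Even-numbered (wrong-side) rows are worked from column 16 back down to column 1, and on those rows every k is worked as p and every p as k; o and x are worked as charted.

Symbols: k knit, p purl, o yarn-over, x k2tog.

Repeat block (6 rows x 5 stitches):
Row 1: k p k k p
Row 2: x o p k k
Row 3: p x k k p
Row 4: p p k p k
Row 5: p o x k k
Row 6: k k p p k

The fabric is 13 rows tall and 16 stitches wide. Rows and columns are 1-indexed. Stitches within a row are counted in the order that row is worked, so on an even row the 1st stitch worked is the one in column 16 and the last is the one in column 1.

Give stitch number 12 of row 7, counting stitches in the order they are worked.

Stitch:
p

Derivation:
For row 7: chart row = ((7-1) mod 6) + 1 = 1; this is a RS (odd) row.
Chart row 1 tiled across columns 1-16: k p k k p k p k k p k p k k p k
Right side: take the tiled row as-is (worked left to right from column 1).
Counting 12 along the worked row gives p.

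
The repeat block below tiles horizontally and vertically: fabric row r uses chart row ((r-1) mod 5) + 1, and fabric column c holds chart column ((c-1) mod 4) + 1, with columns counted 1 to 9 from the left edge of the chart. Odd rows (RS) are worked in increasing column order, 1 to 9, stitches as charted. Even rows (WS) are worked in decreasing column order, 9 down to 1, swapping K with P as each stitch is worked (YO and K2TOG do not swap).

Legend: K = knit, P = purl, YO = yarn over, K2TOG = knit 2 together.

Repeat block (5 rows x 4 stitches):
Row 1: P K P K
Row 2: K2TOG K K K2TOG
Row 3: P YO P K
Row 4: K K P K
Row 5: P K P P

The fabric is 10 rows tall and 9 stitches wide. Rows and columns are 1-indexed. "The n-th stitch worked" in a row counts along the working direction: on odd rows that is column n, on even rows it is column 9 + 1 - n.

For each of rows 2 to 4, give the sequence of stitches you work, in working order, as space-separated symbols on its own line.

== ROWS AS WORKED ==
K2TOG K2TOG P P K2TOG K2TOG P P K2TOG
P YO P K P YO P K P
P P K P P P K P P

Derivation:
Row 2: chart row 2, WS - tiled (columns 1-9): K2TOG K K K2TOG K2TOG K K K2TOG K2TOG; work from column 9 back to 1 with K<->P swapped.
Row 3: chart row 3, RS - tile across columns 1-9 and work as-is.
Row 4: chart row 4, WS - tiled (columns 1-9): K K P K K K P K K; work from column 9 back to 1 with K<->P swapped.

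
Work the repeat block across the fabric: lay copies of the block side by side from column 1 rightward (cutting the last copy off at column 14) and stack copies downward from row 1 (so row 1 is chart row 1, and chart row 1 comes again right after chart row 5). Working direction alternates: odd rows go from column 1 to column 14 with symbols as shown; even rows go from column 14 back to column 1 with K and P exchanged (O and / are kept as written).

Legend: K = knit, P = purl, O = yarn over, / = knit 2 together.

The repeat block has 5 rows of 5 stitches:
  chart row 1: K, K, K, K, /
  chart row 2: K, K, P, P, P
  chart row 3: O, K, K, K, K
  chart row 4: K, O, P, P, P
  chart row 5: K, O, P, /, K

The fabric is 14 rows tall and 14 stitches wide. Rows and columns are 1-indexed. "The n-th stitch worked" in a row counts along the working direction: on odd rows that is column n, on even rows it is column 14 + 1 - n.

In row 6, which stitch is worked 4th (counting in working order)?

== STITCH ==
P

Derivation:
For row 6: chart row = ((6-1) mod 5) + 1 = 1; this is a WS (even) row.
Chart row 1 tiled across columns 1-14: K K K K / K K K K / K K K K
WS row: flip the tiled sequence (start at column 14) and apply K<->P; O and / stay.
Row 6 as worked: P P P P / P P P P / P P P P
Counting 4 along the worked row gives P.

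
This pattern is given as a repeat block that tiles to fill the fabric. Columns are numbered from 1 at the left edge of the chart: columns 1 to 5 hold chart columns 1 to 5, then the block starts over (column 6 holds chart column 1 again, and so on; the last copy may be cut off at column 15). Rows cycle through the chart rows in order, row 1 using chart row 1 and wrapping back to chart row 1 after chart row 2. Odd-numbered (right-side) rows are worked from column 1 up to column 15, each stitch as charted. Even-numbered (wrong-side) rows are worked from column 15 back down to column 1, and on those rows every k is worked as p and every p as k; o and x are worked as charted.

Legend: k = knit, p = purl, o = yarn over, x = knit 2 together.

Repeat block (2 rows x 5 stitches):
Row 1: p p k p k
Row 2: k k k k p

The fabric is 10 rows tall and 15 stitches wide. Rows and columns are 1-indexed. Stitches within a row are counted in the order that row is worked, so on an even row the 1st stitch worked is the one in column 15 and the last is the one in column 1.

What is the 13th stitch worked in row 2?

Result:
p

Derivation:
For row 2: chart row = ((2-1) mod 2) + 1 = 2; this is a WS (even) row.
Chart row 2 tiled across columns 1-15: k k k k p k k k k p k k k k p
WS row: flip the tiled sequence (start at column 15) and apply k<->p; o and x stay.
Row 2 as worked: k p p p p k p p p p k p p p p
Counting 13 along the worked row gives p.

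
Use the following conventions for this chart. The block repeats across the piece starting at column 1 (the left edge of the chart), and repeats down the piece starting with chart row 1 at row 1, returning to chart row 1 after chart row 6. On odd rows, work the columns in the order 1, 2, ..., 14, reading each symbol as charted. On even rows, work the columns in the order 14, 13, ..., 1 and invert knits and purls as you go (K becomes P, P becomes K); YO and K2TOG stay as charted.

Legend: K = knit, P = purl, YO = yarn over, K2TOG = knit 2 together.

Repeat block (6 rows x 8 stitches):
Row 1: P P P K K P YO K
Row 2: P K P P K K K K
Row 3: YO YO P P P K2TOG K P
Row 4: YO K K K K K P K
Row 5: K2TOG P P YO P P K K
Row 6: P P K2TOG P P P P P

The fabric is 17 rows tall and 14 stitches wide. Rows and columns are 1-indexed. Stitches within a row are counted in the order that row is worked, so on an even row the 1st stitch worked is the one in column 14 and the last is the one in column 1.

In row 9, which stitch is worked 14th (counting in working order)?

Row 9 uses chart row ((9-1) mod 6)+1 = 3. Row 9 is odd, so RS.
Chart row 3 tiled across columns 1-14: YO YO P P P K2TOG K P YO YO P P P K2TOG
RS row: no reversal, no swap; stitch n worked = column n.
The 14th stitch worked is K2TOG.

Result:
K2TOG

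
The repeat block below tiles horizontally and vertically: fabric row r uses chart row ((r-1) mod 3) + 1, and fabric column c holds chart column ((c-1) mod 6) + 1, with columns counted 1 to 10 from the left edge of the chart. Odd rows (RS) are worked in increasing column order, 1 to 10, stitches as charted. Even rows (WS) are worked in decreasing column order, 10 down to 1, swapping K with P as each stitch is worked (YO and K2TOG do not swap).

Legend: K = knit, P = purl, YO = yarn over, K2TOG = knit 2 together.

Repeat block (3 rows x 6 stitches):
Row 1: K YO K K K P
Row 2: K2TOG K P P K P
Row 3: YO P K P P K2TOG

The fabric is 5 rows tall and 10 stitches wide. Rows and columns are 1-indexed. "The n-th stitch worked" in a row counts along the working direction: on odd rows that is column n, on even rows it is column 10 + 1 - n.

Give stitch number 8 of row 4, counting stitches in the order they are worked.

Result:
P

Derivation:
Row 4 uses chart row ((4-1) mod 3)+1 = 1. Row 4 is even, so WS.
Chart row 1 tiled across columns 1-10: K YO K K K P K YO K K
WS: work from column 10 back to column 1 (reverse the tiled row), swapping K<->P (YO and K2TOG unchanged).
Row 4 as worked: P P YO P K P P P YO P
Counting 8 along the worked row gives P.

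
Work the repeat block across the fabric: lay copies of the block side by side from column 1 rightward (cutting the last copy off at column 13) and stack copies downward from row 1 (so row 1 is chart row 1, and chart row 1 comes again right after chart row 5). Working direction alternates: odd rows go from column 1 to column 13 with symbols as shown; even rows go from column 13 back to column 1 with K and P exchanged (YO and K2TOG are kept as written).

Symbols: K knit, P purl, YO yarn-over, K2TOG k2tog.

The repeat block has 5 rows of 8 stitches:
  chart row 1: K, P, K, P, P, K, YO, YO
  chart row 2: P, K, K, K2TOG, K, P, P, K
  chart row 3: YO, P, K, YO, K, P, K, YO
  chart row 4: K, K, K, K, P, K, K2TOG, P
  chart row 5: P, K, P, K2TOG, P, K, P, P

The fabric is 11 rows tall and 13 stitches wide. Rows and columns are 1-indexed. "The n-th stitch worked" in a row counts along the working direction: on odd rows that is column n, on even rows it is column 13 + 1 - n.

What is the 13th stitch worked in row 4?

Row 4 uses chart row ((4-1) mod 5)+1 = 4. Row 4 is even, so WS.
Chart row 4 tiled across columns 1-13: K K K K P K K2TOG P K K K K P
WS row: flip the tiled sequence (start at column 13) and apply K<->P; YO and K2TOG stay.
Row 4 as worked: K P P P P K K2TOG P K P P P P
Counting 13 along the worked row gives P.

== STITCH ==
P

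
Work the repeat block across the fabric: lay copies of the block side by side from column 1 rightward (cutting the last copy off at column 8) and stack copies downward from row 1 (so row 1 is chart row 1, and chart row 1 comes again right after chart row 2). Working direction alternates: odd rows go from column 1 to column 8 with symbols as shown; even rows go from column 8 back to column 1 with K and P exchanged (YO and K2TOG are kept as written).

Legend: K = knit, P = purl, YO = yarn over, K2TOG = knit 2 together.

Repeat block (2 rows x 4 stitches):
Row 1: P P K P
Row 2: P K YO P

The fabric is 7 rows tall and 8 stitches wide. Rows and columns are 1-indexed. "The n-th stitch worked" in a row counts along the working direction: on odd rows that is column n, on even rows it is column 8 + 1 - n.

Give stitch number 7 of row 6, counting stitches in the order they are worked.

Stitch:
P

Derivation:
Row 6: (6-1) mod 2 = 1, so use chart row 2. Even row -> WS.
Chart row 2 tiled across columns 1-8: P K YO P P K YO P
WS row: flip the tiled sequence (start at column 8) and apply K<->P; YO and K2TOG stay.
Row 6 as worked: K YO P K K YO P K
Counting 7 along the worked row gives P.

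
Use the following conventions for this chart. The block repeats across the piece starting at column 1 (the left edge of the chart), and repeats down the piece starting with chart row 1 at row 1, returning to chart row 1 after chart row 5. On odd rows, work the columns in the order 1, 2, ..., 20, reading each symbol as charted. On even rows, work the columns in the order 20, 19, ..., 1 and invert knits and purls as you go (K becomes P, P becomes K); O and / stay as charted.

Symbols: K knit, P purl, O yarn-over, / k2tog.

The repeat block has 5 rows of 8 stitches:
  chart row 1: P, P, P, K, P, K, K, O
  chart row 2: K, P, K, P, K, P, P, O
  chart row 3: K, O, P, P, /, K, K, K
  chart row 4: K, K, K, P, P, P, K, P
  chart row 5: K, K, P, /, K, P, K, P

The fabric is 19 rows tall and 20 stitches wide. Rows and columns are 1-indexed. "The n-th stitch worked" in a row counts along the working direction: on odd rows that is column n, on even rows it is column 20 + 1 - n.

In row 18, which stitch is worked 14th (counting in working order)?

Result:
P

Derivation:
For row 18: chart row = ((18-1) mod 5) + 1 = 3; this is a WS (even) row.
Chart row 3 tiled across columns 1-20: K O P P / K K K K O P P / K K K K O P P
WS: work from column 20 back to column 1 (reverse the tiled row), swapping K<->P (O and / unchanged).
Row 18 as worked: K K O P P P P / K K O P P P P / K K O P
Stitch 14 in working order -> P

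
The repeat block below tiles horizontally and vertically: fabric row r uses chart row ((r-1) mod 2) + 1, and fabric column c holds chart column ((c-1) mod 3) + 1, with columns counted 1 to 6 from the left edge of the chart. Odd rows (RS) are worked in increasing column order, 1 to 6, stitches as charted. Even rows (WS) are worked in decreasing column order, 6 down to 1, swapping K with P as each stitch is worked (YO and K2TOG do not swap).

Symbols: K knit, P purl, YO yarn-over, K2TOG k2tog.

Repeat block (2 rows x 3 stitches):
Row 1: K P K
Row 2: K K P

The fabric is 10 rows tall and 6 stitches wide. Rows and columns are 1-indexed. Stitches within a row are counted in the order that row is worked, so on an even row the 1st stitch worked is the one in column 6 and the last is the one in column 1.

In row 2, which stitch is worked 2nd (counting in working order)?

Row 2 uses chart row ((2-1) mod 2)+1 = 2. Row 2 is even, so WS.
Chart row 2 tiled across columns 1-6: K K P K K P
WS row: flip the tiled sequence (start at column 6) and apply K<->P; YO and K2TOG stay.
Row 2 as worked: K P P K P P
Counting 2 along the worked row gives P.

== STITCH ==
P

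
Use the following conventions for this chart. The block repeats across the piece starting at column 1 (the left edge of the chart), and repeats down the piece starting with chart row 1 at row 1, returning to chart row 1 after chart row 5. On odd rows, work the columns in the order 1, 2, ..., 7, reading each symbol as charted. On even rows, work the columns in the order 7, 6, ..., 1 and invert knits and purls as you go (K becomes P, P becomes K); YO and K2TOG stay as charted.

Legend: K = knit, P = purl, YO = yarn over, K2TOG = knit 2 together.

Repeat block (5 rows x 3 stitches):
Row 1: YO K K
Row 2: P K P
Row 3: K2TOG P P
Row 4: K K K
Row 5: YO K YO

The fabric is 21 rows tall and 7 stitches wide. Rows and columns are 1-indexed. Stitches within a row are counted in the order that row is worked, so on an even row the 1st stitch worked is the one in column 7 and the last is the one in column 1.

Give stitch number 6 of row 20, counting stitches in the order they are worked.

Row 20 uses chart row ((20-1) mod 5)+1 = 5. Row 20 is even, so WS.
Chart row 5 tiled across columns 1-7: YO K YO YO K YO YO
WS: work from column 7 back to column 1 (reverse the tiled row), swapping K<->P (YO and K2TOG unchanged).
Row 20 as worked: YO YO P YO YO P YO
The 6th stitch worked is P.

== STITCH ==
P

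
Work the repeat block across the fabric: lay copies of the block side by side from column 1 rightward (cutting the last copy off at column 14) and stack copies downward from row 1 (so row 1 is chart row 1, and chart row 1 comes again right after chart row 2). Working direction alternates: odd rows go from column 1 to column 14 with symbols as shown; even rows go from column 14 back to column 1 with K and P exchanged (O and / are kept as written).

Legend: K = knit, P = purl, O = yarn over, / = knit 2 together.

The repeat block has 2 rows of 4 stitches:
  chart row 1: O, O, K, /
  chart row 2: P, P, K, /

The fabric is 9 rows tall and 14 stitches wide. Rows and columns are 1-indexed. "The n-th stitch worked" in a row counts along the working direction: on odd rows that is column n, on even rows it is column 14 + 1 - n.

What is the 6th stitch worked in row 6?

For row 6: chart row = ((6-1) mod 2) + 1 = 2; this is a WS (even) row.
Chart row 2 tiled across columns 1-14: P P K / P P K / P P K / P P
Wrong side: read the tiled row from column 14 down to 1 and exchange K with P (leave O, /).
Row 6 as worked: K K / P K K / P K K / P K K
Counting 6 along the worked row gives K.

Stitch:
K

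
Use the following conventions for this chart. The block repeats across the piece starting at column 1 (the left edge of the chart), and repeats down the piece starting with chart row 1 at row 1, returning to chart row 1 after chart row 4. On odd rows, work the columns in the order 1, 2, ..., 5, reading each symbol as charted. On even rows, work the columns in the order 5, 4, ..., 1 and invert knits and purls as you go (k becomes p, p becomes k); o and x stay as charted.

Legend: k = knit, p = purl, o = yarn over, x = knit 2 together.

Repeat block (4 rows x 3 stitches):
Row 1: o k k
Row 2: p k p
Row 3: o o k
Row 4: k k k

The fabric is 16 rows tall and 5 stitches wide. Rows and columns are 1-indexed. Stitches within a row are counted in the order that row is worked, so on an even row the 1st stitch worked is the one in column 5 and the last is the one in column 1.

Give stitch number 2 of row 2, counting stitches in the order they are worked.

For row 2: chart row = ((2-1) mod 4) + 1 = 2; this is a WS (even) row.
Chart row 2 tiled across columns 1-5: p k p p k
Wrong side: read the tiled row from column 5 down to 1 and exchange k with p (leave o, x).
Row 2 as worked: p k k p k
The 2nd stitch worked is k.

Result:
k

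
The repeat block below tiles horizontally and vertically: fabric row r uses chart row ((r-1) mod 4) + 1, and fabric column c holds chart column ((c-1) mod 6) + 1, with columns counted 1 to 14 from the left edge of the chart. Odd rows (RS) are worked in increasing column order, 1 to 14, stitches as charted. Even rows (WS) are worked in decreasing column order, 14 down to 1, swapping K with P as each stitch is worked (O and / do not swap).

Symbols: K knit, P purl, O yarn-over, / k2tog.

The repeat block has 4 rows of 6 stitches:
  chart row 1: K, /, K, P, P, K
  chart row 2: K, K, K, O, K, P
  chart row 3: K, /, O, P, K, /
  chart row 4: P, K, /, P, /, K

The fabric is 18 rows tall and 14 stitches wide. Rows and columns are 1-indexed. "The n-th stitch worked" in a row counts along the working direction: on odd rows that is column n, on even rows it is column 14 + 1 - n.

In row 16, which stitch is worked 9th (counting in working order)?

For row 16: chart row = ((16-1) mod 4) + 1 = 4; this is a WS (even) row.
Chart row 4 tiled across columns 1-14: P K / P / K P K / P / K P K
WS row: flip the tiled sequence (start at column 14) and apply K<->P; O and / stay.
Row 16 as worked: P K P / K / P K P / K / P K
Counting 9 along the worked row gives P.

Stitch:
P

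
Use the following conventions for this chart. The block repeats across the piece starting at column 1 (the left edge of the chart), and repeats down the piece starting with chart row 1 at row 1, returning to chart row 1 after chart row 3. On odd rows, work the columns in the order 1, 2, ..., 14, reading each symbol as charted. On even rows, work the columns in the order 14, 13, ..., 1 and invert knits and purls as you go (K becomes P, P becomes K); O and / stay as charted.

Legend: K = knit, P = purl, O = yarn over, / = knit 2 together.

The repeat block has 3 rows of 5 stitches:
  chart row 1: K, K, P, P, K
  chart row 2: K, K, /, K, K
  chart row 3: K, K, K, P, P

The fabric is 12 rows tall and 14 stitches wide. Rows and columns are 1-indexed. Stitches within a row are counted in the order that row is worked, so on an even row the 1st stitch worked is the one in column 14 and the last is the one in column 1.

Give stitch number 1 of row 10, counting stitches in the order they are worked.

Row 10 uses chart row ((10-1) mod 3)+1 = 1. Row 10 is even, so WS.
Chart row 1 tiled across columns 1-14: K K P P K K K P P K K K P P
WS row: flip the tiled sequence (start at column 14) and apply K<->P; O and / stay.
Row 10 as worked: K K P P P K K P P P K K P P
The 1st stitch worked is K.

== STITCH ==
K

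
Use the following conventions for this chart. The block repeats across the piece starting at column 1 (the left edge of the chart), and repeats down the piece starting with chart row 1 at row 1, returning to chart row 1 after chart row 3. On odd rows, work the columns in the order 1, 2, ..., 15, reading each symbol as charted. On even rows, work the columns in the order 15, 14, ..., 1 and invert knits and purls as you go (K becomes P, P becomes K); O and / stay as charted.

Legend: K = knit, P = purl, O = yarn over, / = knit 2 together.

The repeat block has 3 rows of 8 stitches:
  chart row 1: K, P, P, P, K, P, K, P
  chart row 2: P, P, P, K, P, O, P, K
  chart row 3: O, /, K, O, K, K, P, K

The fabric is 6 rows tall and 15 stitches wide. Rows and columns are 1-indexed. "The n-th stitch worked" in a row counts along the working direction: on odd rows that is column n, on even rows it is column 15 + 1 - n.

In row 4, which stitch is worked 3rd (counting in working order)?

Stitch:
P

Derivation:
Row 4 uses chart row ((4-1) mod 3)+1 = 1. Row 4 is even, so WS.
Chart row 1 tiled across columns 1-15: K P P P K P K P K P P P K P K
WS: work from column 15 back to column 1 (reverse the tiled row), swapping K<->P (O and / unchanged).
Row 4 as worked: P K P K K K P K P K P K K K P
Stitch 3 in working order -> P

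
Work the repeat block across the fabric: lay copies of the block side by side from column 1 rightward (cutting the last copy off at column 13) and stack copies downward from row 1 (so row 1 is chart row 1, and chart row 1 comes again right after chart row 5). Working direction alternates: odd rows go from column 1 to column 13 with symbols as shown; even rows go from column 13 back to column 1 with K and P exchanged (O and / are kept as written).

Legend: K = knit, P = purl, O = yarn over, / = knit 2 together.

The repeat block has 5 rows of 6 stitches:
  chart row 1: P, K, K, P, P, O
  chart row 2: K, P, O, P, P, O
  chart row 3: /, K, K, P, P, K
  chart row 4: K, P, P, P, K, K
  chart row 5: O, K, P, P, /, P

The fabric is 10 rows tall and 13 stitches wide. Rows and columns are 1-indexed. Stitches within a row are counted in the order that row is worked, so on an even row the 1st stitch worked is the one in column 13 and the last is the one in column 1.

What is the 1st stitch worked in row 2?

== STITCH ==
P

Derivation:
Row 2 uses chart row ((2-1) mod 5)+1 = 2. Row 2 is even, so WS.
Chart row 2 tiled across columns 1-13: K P O P P O K P O P P O K
Wrong side: read the tiled row from column 13 down to 1 and exchange K with P (leave O, /).
Row 2 as worked: P O K K O K P O K K O K P
Counting 1 along the worked row gives P.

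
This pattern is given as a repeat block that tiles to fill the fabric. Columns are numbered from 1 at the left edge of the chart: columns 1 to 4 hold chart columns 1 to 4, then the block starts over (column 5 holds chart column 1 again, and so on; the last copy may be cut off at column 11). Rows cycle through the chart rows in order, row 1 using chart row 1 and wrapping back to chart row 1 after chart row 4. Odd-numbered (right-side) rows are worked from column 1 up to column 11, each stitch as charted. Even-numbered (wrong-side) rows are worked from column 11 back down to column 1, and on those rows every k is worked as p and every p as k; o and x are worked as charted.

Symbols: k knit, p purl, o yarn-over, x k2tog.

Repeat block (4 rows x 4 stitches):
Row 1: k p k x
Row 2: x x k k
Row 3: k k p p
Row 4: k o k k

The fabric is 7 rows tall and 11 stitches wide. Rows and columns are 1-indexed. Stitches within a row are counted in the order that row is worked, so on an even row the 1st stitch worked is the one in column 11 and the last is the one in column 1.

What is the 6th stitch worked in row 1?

For row 1: chart row = ((1-1) mod 4) + 1 = 1; this is a RS (odd) row.
Chart row 1 tiled across columns 1-11: k p k x k p k x k p k
RS: work column 1 to column 11, symbols as charted — the tiled row is the row as worked.
Stitch 6 in working order -> p

== STITCH ==
p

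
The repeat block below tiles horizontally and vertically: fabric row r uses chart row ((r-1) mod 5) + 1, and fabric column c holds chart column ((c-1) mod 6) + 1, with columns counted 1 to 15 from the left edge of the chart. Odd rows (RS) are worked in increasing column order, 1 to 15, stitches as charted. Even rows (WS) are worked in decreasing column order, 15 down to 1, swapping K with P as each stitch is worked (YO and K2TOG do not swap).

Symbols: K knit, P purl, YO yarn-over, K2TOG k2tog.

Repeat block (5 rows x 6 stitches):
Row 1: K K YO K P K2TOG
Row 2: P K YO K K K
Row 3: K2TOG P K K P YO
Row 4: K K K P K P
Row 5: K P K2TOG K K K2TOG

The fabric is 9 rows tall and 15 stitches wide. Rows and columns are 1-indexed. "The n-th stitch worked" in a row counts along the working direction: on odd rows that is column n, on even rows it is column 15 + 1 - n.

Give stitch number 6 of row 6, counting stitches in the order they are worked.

Row 6: (6-1) mod 5 = 0, so use chart row 1. Even row -> WS.
Chart row 1 tiled across columns 1-15: K K YO K P K2TOG K K YO K P K2TOG K K YO
WS: work from column 15 back to column 1 (reverse the tiled row), swapping K<->P (YO and K2TOG unchanged).
Row 6 as worked: YO P P K2TOG K P YO P P K2TOG K P YO P P
Stitch 6 in working order -> P

Stitch:
P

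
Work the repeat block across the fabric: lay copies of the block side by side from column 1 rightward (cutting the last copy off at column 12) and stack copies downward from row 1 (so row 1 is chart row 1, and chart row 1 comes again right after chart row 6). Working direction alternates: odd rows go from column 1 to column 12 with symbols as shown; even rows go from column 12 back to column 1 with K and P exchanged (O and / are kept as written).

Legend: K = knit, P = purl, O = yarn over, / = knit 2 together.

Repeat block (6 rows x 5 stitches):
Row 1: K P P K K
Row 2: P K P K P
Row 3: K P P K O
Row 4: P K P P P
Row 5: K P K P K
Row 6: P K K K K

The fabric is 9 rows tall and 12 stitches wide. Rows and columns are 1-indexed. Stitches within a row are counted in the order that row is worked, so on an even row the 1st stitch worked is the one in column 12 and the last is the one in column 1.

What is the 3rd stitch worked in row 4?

== STITCH ==
K

Derivation:
Row 4 uses chart row ((4-1) mod 6)+1 = 4. Row 4 is even, so WS.
Chart row 4 tiled across columns 1-12: P K P P P P K P P P P K
Wrong side: read the tiled row from column 12 down to 1 and exchange K with P (leave O, /).
Row 4 as worked: P K K K K P K K K K P K
Stitch 3 in working order -> K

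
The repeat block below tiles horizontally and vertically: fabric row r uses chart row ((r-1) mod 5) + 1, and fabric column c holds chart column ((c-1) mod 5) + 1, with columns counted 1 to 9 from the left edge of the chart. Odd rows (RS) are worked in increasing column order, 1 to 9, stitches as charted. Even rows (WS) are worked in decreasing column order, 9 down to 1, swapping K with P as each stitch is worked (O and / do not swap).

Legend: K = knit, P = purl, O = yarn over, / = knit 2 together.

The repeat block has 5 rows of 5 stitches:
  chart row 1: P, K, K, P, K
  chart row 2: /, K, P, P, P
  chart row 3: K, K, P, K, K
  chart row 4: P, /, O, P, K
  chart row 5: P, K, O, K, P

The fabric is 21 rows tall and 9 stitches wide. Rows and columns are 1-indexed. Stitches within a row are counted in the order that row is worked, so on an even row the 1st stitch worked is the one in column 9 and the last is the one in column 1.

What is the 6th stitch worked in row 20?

Result:
P

Derivation:
Row 20 uses chart row ((20-1) mod 5)+1 = 5. Row 20 is even, so WS.
Chart row 5 tiled across columns 1-9: P K O K P P K O K
WS: work from column 9 back to column 1 (reverse the tiled row), swapping K<->P (O and / unchanged).
Row 20 as worked: P O P K K P O P K
Counting 6 along the worked row gives P.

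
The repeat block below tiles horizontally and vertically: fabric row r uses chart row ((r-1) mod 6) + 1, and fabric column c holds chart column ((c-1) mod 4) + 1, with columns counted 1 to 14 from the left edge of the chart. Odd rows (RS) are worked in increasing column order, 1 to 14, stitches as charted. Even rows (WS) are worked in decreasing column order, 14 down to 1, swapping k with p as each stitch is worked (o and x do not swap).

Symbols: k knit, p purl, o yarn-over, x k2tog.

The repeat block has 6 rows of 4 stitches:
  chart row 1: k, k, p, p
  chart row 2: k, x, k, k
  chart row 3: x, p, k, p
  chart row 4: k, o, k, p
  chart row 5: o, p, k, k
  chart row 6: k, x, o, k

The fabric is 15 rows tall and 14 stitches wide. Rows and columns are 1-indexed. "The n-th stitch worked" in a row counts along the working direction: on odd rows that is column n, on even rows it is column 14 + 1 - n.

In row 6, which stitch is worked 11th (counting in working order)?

Result:
p

Derivation:
Row 6: (6-1) mod 6 = 5, so use chart row 6. Even row -> WS.
Chart row 6 tiled across columns 1-14: k x o k k x o k k x o k k x
Wrong side: read the tiled row from column 14 down to 1 and exchange k with p (leave o, x).
Row 6 as worked: x p p o x p p o x p p o x p
Counting 11 along the worked row gives p.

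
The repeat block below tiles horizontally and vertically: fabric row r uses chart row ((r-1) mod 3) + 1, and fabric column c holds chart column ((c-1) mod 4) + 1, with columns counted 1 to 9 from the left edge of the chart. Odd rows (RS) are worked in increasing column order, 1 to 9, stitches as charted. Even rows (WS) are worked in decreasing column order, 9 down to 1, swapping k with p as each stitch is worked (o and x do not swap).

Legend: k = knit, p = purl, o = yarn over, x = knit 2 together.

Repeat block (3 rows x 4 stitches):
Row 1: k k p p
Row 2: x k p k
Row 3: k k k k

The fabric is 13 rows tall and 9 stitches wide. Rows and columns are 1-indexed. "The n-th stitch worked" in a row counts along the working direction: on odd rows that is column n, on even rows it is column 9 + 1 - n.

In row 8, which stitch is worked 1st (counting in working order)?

== STITCH ==
x

Derivation:
For row 8: chart row = ((8-1) mod 3) + 1 = 2; this is a WS (even) row.
Chart row 2 tiled across columns 1-9: x k p k x k p k x
Wrong side: read the tiled row from column 9 down to 1 and exchange k with p (leave o, x).
Row 8 as worked: x p k p x p k p x
Stitch 1 in working order -> x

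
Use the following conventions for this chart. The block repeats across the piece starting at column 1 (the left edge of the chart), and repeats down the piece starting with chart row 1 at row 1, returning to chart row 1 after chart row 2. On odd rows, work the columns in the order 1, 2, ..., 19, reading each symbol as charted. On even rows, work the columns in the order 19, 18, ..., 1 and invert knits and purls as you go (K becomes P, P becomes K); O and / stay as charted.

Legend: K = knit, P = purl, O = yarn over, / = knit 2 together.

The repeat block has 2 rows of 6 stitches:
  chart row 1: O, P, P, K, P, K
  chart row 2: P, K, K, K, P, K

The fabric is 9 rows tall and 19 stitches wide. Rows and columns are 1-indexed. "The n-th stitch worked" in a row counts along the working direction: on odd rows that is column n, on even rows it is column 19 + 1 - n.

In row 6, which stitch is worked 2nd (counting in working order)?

Row 6 uses chart row ((6-1) mod 2)+1 = 2. Row 6 is even, so WS.
Chart row 2 tiled across columns 1-19: P K K K P K P K K K P K P K K K P K P
WS row: flip the tiled sequence (start at column 19) and apply K<->P; O and / stay.
Row 6 as worked: K P K P P P K P K P P P K P K P P P K
Counting 2 along the worked row gives P.

Result:
P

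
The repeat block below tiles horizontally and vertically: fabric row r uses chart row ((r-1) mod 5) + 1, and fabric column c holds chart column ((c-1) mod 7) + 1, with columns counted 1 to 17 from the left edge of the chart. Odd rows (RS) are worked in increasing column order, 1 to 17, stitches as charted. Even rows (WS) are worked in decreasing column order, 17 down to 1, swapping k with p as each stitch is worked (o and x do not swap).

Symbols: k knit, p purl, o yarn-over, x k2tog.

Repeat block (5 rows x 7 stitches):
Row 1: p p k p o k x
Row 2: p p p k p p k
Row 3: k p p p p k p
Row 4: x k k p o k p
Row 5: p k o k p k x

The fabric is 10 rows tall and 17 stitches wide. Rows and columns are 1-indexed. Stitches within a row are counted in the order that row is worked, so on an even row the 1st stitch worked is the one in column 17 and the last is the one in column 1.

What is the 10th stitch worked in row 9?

Stitch:
k

Derivation:
Row 9 uses chart row ((9-1) mod 5)+1 = 4. Row 9 is odd, so RS.
Chart row 4 tiled across columns 1-17: x k k p o k p x k k p o k p x k k
Right side: take the tiled row as-is (worked left to right from column 1).
Stitch 10 in working order -> k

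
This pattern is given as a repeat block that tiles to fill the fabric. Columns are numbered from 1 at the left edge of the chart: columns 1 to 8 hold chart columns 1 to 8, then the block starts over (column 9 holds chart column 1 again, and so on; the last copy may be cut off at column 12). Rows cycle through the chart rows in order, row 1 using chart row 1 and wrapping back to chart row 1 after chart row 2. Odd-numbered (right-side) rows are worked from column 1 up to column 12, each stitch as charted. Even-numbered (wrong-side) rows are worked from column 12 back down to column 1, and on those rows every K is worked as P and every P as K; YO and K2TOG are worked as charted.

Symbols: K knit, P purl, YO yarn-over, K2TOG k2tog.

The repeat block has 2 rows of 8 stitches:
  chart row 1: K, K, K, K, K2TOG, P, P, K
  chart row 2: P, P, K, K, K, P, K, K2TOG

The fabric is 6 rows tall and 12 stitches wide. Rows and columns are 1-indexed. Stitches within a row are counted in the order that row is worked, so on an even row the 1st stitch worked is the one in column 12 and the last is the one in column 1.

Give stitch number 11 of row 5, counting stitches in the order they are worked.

Stitch:
K

Derivation:
For row 5: chart row = ((5-1) mod 2) + 1 = 1; this is a RS (odd) row.
Chart row 1 tiled across columns 1-12: K K K K K2TOG P P K K K K K
RS row: no reversal, no swap; stitch n worked = column n.
Counting 11 along the worked row gives K.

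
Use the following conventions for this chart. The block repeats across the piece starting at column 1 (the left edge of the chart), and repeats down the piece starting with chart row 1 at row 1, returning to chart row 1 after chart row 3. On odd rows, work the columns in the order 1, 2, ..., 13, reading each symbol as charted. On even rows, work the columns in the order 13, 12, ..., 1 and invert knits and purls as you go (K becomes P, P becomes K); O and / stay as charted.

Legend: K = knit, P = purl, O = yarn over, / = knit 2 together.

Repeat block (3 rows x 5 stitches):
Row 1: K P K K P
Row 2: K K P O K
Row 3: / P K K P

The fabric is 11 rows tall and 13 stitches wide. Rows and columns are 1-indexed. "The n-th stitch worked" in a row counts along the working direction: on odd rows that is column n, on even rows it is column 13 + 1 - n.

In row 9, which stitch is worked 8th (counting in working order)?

Row 9: (9-1) mod 3 = 2, so use chart row 3. Odd row -> RS.
Chart row 3 tiled across columns 1-13: / P K K P / P K K P / P K
RS: work column 1 to column 13, symbols as charted — the tiled row is the row as worked.
Stitch 8 in working order -> K

Stitch:
K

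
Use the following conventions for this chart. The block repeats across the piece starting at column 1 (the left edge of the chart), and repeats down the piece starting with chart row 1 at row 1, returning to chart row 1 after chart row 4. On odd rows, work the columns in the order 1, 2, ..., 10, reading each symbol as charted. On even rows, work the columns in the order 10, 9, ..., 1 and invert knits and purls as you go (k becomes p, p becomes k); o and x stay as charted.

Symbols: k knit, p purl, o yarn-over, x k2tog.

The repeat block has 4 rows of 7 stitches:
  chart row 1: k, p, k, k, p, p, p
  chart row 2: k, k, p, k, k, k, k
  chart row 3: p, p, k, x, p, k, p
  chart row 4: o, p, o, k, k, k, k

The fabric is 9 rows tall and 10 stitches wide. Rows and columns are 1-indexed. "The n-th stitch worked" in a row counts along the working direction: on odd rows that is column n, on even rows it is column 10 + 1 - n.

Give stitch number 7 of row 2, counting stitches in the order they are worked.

Row 2 uses chart row ((2-1) mod 4)+1 = 2. Row 2 is even, so WS.
Chart row 2 tiled across columns 1-10: k k p k k k k k k p
Wrong side: read the tiled row from column 10 down to 1 and exchange k with p (leave o, x).
Row 2 as worked: k p p p p p p k p p
The 7th stitch worked is p.

== STITCH ==
p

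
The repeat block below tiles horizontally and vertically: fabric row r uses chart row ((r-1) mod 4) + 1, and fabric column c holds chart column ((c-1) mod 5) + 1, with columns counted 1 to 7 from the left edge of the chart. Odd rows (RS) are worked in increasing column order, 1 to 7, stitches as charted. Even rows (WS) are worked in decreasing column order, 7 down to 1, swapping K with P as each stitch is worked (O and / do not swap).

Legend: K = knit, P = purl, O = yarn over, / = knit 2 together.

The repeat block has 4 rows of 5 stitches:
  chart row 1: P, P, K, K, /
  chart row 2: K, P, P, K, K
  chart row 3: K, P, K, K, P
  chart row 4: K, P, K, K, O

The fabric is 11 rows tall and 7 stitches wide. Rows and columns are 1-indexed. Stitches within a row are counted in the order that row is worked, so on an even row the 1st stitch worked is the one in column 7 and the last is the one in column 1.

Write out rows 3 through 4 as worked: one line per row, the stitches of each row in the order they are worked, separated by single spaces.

Row 3: chart row 3, RS - tile across columns 1-7 and work as-is.
Row 4: chart row 4, WS - tiled (columns 1-7): K P K K O K P; work from column 7 back to 1 with K<->P swapped.

== ROWS AS WORKED ==
K P K K P K P
K P O P P K P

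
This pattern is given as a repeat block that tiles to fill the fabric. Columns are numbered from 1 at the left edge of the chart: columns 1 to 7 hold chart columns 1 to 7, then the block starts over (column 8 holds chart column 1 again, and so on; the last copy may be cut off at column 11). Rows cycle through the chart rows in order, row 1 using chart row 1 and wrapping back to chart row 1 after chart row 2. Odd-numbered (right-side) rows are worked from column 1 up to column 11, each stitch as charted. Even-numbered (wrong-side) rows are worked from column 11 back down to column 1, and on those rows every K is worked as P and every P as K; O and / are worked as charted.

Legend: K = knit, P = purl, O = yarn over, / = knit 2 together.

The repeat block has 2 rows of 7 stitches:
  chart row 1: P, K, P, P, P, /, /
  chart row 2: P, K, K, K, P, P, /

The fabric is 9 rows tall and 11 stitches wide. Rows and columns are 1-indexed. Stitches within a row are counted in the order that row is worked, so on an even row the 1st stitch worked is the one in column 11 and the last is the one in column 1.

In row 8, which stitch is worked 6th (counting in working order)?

Row 8: (8-1) mod 2 = 1, so use chart row 2. Even row -> WS.
Chart row 2 tiled across columns 1-11: P K K K P P / P K K K
WS row: flip the tiled sequence (start at column 11) and apply K<->P; O and / stay.
Row 8 as worked: P P P K / K K P P P K
Stitch 6 in working order -> K

Result:
K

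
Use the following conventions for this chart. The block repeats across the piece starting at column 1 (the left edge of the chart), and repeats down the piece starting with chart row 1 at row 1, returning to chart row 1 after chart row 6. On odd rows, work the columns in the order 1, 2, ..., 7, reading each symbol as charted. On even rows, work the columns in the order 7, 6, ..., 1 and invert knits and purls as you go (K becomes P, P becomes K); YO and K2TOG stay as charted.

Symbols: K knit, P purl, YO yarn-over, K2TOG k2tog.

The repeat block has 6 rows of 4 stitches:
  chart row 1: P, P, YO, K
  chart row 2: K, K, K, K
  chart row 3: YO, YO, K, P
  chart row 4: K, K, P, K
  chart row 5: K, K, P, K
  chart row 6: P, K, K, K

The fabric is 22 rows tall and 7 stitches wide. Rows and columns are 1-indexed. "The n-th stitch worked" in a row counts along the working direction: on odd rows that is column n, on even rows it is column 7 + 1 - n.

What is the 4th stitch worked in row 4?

Row 4 uses chart row ((4-1) mod 6)+1 = 4. Row 4 is even, so WS.
Chart row 4 tiled across columns 1-7: K K P K K K P
Wrong side: read the tiled row from column 7 down to 1 and exchange K with P (leave YO, K2TOG).
Row 4 as worked: K P P P K P P
The 4th stitch worked is P.

Result:
P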